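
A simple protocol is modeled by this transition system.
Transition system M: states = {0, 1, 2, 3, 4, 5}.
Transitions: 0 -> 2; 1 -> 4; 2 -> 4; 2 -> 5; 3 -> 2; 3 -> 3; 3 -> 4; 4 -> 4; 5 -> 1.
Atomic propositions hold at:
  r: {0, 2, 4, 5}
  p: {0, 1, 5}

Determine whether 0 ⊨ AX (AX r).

Sat(AX r) = {s : every successor in {0, 2, 4, 5}} = {0, 1, 2, 4}
Sat(AX (AX r)) = {s : every successor in {0, 1, 2, 4}} = {0, 1, 4, 5}
0 ∈ Sat(AX (AX r)) = {0, 1, 4, 5}, so the formula holds at 0.

Yes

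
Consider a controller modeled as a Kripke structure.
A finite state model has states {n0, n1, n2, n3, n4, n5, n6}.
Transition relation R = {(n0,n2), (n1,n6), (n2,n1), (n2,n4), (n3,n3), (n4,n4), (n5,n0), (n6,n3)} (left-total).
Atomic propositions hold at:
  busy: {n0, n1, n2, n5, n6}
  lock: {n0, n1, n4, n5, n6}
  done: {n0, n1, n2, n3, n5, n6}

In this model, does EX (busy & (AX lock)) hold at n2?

Sat(AX lock) = {s : every successor in {n0, n1, n4, n5, n6}} = {n1, n2, n4, n5}
Sat(busy & (AX lock)) = {n1, n2, n5}
Sat(EX (busy & (AX lock))) = {s : some successor in {n1, n2, n5}} = {n0, n2}
n2 ∈ Sat(EX (busy & (AX lock))) = {n0, n2}, so the formula holds at n2.

Yes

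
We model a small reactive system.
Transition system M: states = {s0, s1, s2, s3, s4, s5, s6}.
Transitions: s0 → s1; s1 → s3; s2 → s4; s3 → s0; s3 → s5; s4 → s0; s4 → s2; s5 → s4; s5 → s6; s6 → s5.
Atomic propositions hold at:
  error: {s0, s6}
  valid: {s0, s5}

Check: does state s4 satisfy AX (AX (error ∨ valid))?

No

Sat(error ∨ valid) = {s0, s5, s6}
Sat(AX (error ∨ valid)) = {s : every successor in {s0, s5, s6}} = {s3, s6}
Sat(AX (AX (error ∨ valid))) = {s : every successor in {s3, s6}} = {s1}
s4 ∉ Sat(AX (AX (error ∨ valid))) = {s1}, so the formula does not hold at s4.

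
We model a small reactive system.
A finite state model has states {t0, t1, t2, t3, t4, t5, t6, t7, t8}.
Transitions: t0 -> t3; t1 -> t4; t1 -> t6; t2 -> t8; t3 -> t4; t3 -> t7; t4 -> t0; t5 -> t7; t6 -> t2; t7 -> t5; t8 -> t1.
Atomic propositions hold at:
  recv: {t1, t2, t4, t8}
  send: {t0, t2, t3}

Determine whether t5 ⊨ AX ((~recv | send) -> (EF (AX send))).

Sat(~recv) = {t0, t3, t5, t6, t7}
Sat(~recv | send) = {t0, t2, t3, t5, t6, t7}
Sat(AX send) = {s : every successor in {t0, t2, t3}} = {t0, t4, t6}
EF (AX send): least fixpoint, start Z0 = {t0, t4, t6}, add states with some successor in Z. Z1 = {t0, t1, t3, t4, t6}; Z2 = {t0, t1, t3, t4, t6, t8}; Z3 = {t0, t1, t2, t3, t4, t6, t8}; fixed.
Sat(EF (AX send)) = {t0, t1, t2, t3, t4, t6, t8}
Sat((~recv | send) -> (EF (AX send))) = {t0, t1, t2, t3, t4, t6, t8}
Sat(AX ((~recv | send) -> (EF (AX send)))) = {s : every successor in {t0, t1, t2, t3, t4, t6, t8}} = {t0, t1, t2, t4, t6, t8}
t5 ∉ Sat(AX ((~recv | send) -> (EF (AX send)))) = {t0, t1, t2, t4, t6, t8}, so the formula does not hold at t5.

No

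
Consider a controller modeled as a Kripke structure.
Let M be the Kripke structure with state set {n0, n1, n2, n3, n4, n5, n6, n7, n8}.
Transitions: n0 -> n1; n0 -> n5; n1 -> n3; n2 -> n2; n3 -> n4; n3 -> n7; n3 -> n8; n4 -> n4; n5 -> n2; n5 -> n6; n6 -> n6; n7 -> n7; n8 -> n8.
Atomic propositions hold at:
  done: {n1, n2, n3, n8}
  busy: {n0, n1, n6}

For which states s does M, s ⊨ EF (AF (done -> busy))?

Sat(done -> busy) = {n0, n1, n4, n5, n6, n7}
AF (done -> busy): least fixpoint, start Z0 = {n0, n1, n4, n5, n6, n7}, add states with every successor in Z. Already a fixed point.
Sat(AF (done -> busy)) = {n0, n1, n4, n5, n6, n7}
EF (AF (done -> busy)): least fixpoint, start Z0 = {n0, n1, n4, n5, n6, n7}, add states with some successor in Z. Z1 = {n0, n1, n3, n4, n5, n6, n7}; fixed.
Sat(EF (AF (done -> busy))) = {n0, n1, n3, n4, n5, n6, n7}

{n0, n1, n3, n4, n5, n6, n7}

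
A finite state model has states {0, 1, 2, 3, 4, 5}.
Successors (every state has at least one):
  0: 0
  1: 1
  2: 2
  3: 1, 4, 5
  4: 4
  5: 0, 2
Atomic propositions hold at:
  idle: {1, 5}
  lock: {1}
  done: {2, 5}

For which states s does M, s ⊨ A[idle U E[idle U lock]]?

{1}

E[idle U lock]: least fixpoint, start Z0 = Sat(lock) = {1}, add states in Sat(idle) with some successor in Z. Already a fixed point.
Sat(E[idle U lock]) = {1}
A[idle U E[idle U lock]]: least fixpoint, start Z0 = Sat(E[idle U lock]) = {1}, add states in Sat(idle) with every successor in Z. Already a fixed point.
Sat(A[idle U E[idle U lock]]) = {1}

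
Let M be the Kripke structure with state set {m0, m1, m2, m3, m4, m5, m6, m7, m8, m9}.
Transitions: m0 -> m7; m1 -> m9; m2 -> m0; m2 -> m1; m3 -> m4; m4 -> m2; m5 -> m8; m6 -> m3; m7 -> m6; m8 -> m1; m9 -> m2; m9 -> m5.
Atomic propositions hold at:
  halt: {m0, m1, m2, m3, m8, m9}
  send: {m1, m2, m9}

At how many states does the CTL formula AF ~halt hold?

Sat(~halt) = {m4, m5, m6, m7}
AF ~halt: least fixpoint, start Z0 = {m4, m5, m6, m7}, add states with every successor in Z. Z1 = {m0, m3, m4, m5, m6, m7}; fixed.
Sat(AF ~halt) = {m0, m3, m4, m5, m6, m7}
|Sat(AF ~halt)| = |{m0, m3, m4, m5, m6, m7}| = 6.

6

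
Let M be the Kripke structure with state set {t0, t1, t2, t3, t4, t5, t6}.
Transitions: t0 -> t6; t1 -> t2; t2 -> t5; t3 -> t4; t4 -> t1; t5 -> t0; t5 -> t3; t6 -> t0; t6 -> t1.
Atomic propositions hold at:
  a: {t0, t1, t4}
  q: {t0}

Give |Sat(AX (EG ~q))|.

5

Sat(~q) = {t1, t2, t3, t4, t5, t6}
EG ~q: greatest fixpoint, start Z0 = {t1, t2, t3, t4, t5, t6}, keep only states in Sat with some successor in Z. Already a fixed point.
Sat(EG ~q) = {t1, t2, t3, t4, t5, t6}
Sat(AX (EG ~q)) = {s : every successor in {t1, t2, t3, t4, t5, t6}} = {t0, t1, t2, t3, t4}
|Sat(AX (EG ~q))| = |{t0, t1, t2, t3, t4}| = 5.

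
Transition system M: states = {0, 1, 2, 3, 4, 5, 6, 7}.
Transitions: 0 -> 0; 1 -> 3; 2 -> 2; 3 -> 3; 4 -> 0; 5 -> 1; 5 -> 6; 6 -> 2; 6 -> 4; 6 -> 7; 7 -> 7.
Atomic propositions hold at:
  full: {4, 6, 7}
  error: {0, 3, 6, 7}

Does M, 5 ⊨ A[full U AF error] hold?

AF error: least fixpoint, start Z0 = {0, 3, 6, 7}, add states with every successor in Z. Z1 = {0, 1, 3, 4, 6, 7}; Z2 = {0, 1, 3, 4, 5, 6, 7}; fixed.
Sat(AF error) = {0, 1, 3, 4, 5, 6, 7}
A[full U AF error]: least fixpoint, start Z0 = Sat(AF error) = {0, 1, 3, 4, 5, 6, 7}, add states in Sat(full) with every successor in Z. Already a fixed point.
Sat(A[full U AF error]) = {0, 1, 3, 4, 5, 6, 7}
5 ∈ Sat(A[full U AF error]) = {0, 1, 3, 4, 5, 6, 7}, so the formula holds at 5.

Yes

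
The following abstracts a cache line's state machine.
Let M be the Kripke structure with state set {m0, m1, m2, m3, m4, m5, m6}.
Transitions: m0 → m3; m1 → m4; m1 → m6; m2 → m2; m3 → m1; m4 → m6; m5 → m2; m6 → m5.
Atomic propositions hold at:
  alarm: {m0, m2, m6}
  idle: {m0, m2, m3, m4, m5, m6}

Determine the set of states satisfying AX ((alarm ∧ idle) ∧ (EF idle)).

Sat(alarm ∧ idle) = {m0, m2, m6}
EF idle: least fixpoint, start Z0 = {m0, m2, m3, m4, m5, m6}, add states with some successor in Z. Z1 = {m0, m1, m2, m3, m4, m5, m6}; fixed.
Sat(EF idle) = {m0, m1, m2, m3, m4, m5, m6}
Sat((alarm ∧ idle) ∧ (EF idle)) = {m0, m2, m6}
Sat(AX ((alarm ∧ idle) ∧ (EF idle))) = {s : every successor in {m0, m2, m6}} = {m2, m4, m5}

{m2, m4, m5}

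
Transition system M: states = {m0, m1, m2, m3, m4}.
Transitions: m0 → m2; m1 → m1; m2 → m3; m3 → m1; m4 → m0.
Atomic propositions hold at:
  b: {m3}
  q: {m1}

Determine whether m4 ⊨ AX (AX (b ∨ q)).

No

Sat(b ∨ q) = {m1, m3}
Sat(AX (b ∨ q)) = {s : every successor in {m1, m3}} = {m1, m2, m3}
Sat(AX (AX (b ∨ q))) = {s : every successor in {m1, m2, m3}} = {m0, m1, m2, m3}
m4 ∉ Sat(AX (AX (b ∨ q))) = {m0, m1, m2, m3}, so the formula does not hold at m4.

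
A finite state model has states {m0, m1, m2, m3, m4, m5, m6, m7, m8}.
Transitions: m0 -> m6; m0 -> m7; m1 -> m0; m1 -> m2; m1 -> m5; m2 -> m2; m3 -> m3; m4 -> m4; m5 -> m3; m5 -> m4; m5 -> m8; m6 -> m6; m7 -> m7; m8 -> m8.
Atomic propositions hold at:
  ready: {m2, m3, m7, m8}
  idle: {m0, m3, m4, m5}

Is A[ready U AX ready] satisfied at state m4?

No

Sat(AX ready) = {s : every successor in {m2, m3, m7, m8}} = {m2, m3, m7, m8}
A[ready U AX ready]: least fixpoint, start Z0 = Sat(AX ready) = {m2, m3, m7, m8}, add states in Sat(ready) with every successor in Z. Already a fixed point.
Sat(A[ready U AX ready]) = {m2, m3, m7, m8}
m4 ∉ Sat(A[ready U AX ready]) = {m2, m3, m7, m8}, so the formula does not hold at m4.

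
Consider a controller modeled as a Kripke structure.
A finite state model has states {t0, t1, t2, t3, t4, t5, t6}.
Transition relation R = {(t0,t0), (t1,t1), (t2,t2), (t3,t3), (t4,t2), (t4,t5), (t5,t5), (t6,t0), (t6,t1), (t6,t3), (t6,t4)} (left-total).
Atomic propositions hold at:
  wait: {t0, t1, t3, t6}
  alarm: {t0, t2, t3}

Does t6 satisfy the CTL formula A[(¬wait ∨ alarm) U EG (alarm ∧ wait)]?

Sat(¬wait) = {t2, t4, t5}
Sat(¬wait ∨ alarm) = {t0, t2, t3, t4, t5}
Sat(alarm ∧ wait) = {t0, t3}
EG (alarm ∧ wait): greatest fixpoint, start Z0 = {t0, t3}, keep only states in Sat with some successor in Z. Already a fixed point.
Sat(EG (alarm ∧ wait)) = {t0, t3}
A[(¬wait ∨ alarm) U EG (alarm ∧ wait)]: least fixpoint, start Z0 = Sat(EG (alarm ∧ wait)) = {t0, t3}, add states in Sat(¬wait ∨ alarm) with every successor in Z. Already a fixed point.
Sat(A[(¬wait ∨ alarm) U EG (alarm ∧ wait)]) = {t0, t3}
t6 ∉ Sat(A[(¬wait ∨ alarm) U EG (alarm ∧ wait)]) = {t0, t3}, so the formula does not hold at t6.

No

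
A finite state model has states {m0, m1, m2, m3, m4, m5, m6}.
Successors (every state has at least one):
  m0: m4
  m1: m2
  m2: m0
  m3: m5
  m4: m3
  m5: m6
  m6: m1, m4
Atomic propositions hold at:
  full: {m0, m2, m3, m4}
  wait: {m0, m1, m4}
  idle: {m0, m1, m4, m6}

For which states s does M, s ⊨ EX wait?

{m0, m2, m6}

Sat(EX wait) = {s : some successor in {m0, m1, m4}} = {m0, m2, m6}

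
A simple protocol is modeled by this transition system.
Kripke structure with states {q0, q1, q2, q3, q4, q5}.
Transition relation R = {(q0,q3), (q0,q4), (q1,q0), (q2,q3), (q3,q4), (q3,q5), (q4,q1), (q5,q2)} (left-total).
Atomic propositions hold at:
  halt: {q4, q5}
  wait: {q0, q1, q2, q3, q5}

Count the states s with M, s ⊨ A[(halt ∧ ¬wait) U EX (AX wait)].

Sat(¬wait) = {q4}
Sat(halt ∧ ¬wait) = {q4}
Sat(AX wait) = {s : every successor in {q0, q1, q2, q3, q5}} = {q1, q2, q4, q5}
Sat(EX (AX wait)) = {s : some successor in {q1, q2, q4, q5}} = {q0, q3, q4, q5}
A[(halt ∧ ¬wait) U EX (AX wait)]: least fixpoint, start Z0 = Sat(EX (AX wait)) = {q0, q3, q4, q5}, add states in Sat(halt ∧ ¬wait) with every successor in Z. Already a fixed point.
Sat(A[(halt ∧ ¬wait) U EX (AX wait)]) = {q0, q3, q4, q5}
|Sat(A[(halt ∧ ¬wait) U EX (AX wait)])| = |{q0, q3, q4, q5}| = 4.

4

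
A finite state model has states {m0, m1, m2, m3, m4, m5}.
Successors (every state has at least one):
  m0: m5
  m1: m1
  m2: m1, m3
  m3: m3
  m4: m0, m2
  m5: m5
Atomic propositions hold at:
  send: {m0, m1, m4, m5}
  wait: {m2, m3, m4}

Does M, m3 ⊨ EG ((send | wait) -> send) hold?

No

Sat(send | wait) = {m0, m1, m2, m3, m4, m5}
Sat((send | wait) -> send) = {m0, m1, m4, m5}
EG ((send | wait) -> send): greatest fixpoint, start Z0 = {m0, m1, m4, m5}, keep only states in Sat with some successor in Z. Already a fixed point.
Sat(EG ((send | wait) -> send)) = {m0, m1, m4, m5}
m3 ∉ Sat(EG ((send | wait) -> send)) = {m0, m1, m4, m5}, so the formula does not hold at m3.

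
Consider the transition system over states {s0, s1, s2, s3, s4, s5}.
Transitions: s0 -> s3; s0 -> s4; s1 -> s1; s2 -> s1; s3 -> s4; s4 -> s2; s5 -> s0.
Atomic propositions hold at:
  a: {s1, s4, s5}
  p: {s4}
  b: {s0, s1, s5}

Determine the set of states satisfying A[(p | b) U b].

{s0, s1, s5}

Sat(p | b) = {s0, s1, s4, s5}
A[(p | b) U b]: least fixpoint, start Z0 = Sat(b) = {s0, s1, s5}, add states in Sat(p | b) with every successor in Z. Already a fixed point.
Sat(A[(p | b) U b]) = {s0, s1, s5}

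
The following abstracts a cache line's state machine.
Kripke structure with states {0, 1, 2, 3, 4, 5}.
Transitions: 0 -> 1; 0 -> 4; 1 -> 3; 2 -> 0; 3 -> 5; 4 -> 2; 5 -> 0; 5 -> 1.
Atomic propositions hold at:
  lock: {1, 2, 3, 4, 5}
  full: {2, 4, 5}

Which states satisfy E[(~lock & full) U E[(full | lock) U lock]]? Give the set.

{1, 2, 3, 4, 5}

Sat(~lock) = {0}
Sat(~lock & full) = ∅
Sat(full | lock) = {1, 2, 3, 4, 5}
E[(full | lock) U lock]: least fixpoint, start Z0 = Sat(lock) = {1, 2, 3, 4, 5}, add states in Sat(full | lock) with some successor in Z. Already a fixed point.
Sat(E[(full | lock) U lock]) = {1, 2, 3, 4, 5}
E[(~lock & full) U E[(full | lock) U lock]]: least fixpoint, start Z0 = Sat(E[(full | lock) U lock]) = {1, 2, 3, 4, 5}, add states in Sat(~lock & full) with some successor in Z. Already a fixed point.
Sat(E[(~lock & full) U E[(full | lock) U lock]]) = {1, 2, 3, 4, 5}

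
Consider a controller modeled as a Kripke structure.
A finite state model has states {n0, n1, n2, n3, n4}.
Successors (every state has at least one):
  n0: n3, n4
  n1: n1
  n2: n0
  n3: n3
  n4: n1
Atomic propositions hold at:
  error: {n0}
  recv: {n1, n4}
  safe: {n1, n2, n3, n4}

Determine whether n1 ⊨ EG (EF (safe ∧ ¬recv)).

Sat(¬recv) = {n0, n2, n3}
Sat(safe ∧ ¬recv) = {n2, n3}
EF (safe ∧ ¬recv): least fixpoint, start Z0 = {n2, n3}, add states with some successor in Z. Z1 = {n0, n2, n3}; fixed.
Sat(EF (safe ∧ ¬recv)) = {n0, n2, n3}
EG (EF (safe ∧ ¬recv)): greatest fixpoint, start Z0 = {n0, n2, n3}, keep only states in Sat with some successor in Z. Already a fixed point.
Sat(EG (EF (safe ∧ ¬recv))) = {n0, n2, n3}
n1 ∉ Sat(EG (EF (safe ∧ ¬recv))) = {n0, n2, n3}, so the formula does not hold at n1.

No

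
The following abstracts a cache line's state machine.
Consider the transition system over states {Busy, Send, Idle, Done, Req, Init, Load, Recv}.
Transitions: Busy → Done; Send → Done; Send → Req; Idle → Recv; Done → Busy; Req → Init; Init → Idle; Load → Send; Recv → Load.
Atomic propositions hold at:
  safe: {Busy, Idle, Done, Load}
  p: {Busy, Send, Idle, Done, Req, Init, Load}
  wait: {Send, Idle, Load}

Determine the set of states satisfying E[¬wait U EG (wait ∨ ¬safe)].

{Send, Idle, Req, Init, Load, Recv}

Sat(¬wait) = {Busy, Done, Req, Init, Recv}
Sat(¬safe) = {Send, Req, Init, Recv}
Sat(wait ∨ ¬safe) = {Send, Idle, Req, Init, Load, Recv}
EG (wait ∨ ¬safe): greatest fixpoint, start Z0 = {Send, Idle, Req, Init, Load, Recv}, keep only states in Sat with some successor in Z. Already a fixed point.
Sat(EG (wait ∨ ¬safe)) = {Send, Idle, Req, Init, Load, Recv}
E[¬wait U EG (wait ∨ ¬safe)]: least fixpoint, start Z0 = Sat(EG (wait ∨ ¬safe)) = {Send, Idle, Req, Init, Load, Recv}, add states in Sat(¬wait) with some successor in Z. Already a fixed point.
Sat(E[¬wait U EG (wait ∨ ¬safe)]) = {Send, Idle, Req, Init, Load, Recv}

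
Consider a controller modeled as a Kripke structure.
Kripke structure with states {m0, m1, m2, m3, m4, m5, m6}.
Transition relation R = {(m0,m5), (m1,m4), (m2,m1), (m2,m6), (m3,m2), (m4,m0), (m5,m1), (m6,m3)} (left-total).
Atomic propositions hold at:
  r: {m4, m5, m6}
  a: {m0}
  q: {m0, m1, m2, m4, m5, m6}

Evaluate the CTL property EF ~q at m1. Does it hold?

No

Sat(~q) = {m3}
EF ~q: least fixpoint, start Z0 = {m3}, add states with some successor in Z. Z1 = {m3, m6}; Z2 = {m2, m3, m6}; fixed.
Sat(EF ~q) = {m2, m3, m6}
m1 ∉ Sat(EF ~q) = {m2, m3, m6}, so the formula does not hold at m1.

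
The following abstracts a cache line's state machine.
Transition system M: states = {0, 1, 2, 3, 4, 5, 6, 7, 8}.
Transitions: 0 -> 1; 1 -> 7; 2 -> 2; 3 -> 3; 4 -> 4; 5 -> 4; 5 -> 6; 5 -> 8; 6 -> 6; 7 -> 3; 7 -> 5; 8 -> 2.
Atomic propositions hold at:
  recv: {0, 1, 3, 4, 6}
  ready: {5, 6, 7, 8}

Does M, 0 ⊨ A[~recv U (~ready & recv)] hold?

Yes

Sat(~recv) = {2, 5, 7, 8}
Sat(~ready) = {0, 1, 2, 3, 4}
Sat(~ready & recv) = {0, 1, 3, 4}
A[~recv U (~ready & recv)]: least fixpoint, start Z0 = Sat((~ready & recv)) = {0, 1, 3, 4}, add states in Sat(~recv) with every successor in Z. Already a fixed point.
Sat(A[~recv U (~ready & recv)]) = {0, 1, 3, 4}
0 ∈ Sat(A[~recv U (~ready & recv)]) = {0, 1, 3, 4}, so the formula holds at 0.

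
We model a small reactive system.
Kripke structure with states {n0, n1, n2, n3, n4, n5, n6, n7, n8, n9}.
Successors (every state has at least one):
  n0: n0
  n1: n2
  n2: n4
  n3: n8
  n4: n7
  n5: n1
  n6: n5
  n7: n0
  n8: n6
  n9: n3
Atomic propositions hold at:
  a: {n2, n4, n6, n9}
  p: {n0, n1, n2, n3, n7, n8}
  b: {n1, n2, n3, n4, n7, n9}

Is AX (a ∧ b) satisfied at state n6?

Sat(a ∧ b) = {n2, n4, n9}
Sat(AX (a ∧ b)) = {s : every successor in {n2, n4, n9}} = {n1, n2}
n6 ∉ Sat(AX (a ∧ b)) = {n1, n2}, so the formula does not hold at n6.

No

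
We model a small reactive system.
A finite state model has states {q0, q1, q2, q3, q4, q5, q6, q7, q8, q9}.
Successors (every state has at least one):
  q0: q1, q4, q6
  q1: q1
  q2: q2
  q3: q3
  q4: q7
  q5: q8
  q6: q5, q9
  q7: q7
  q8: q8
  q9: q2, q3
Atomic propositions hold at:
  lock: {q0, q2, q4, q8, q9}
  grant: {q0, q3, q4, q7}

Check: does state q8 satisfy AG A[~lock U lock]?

Yes

Sat(~lock) = {q1, q3, q5, q6, q7}
A[~lock U lock]: least fixpoint, start Z0 = Sat(lock) = {q0, q2, q4, q8, q9}, add states in Sat(~lock) with every successor in Z. Z1 = {q0, q2, q4, q5, q8, q9}; Z2 = {q0, q2, q4, q5, q6, q8, q9}; fixed.
Sat(A[~lock U lock]) = {q0, q2, q4, q5, q6, q8, q9}
AG A[~lock U lock]: greatest fixpoint, start Z0 = {q0, q2, q4, q5, q6, q8, q9}, keep only states in Sat with every successor in Z. Z1 = {q2, q5, q6, q8}; Z2 = {q2, q5, q8}; fixed.
Sat(AG A[~lock U lock]) = {q2, q5, q8}
q8 ∈ Sat(AG A[~lock U lock]) = {q2, q5, q8}, so the formula holds at q8.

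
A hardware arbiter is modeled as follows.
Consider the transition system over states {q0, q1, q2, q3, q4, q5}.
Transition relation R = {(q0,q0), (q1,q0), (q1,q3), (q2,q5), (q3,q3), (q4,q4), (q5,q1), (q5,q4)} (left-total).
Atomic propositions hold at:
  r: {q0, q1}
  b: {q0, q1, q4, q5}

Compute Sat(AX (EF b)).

EF b: least fixpoint, start Z0 = {q0, q1, q4, q5}, add states with some successor in Z. Z1 = {q0, q1, q2, q4, q5}; fixed.
Sat(EF b) = {q0, q1, q2, q4, q5}
Sat(AX (EF b)) = {s : every successor in {q0, q1, q2, q4, q5}} = {q0, q2, q4, q5}

{q0, q2, q4, q5}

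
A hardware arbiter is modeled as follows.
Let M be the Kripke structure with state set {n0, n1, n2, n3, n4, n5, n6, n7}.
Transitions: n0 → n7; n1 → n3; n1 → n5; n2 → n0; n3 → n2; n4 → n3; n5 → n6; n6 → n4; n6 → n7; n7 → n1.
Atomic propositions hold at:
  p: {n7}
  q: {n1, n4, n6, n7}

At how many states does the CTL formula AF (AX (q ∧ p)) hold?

4

Sat(q ∧ p) = {n7}
Sat(AX (q ∧ p)) = {s : every successor in {n7}} = {n0}
AF (AX (q ∧ p)): least fixpoint, start Z0 = {n0}, add states with every successor in Z. Z1 = {n0, n2}; Z2 = {n0, n2, n3}; Z3 = {n0, n2, n3, n4}; fixed.
Sat(AF (AX (q ∧ p))) = {n0, n2, n3, n4}
|Sat(AF (AX (q ∧ p)))| = |{n0, n2, n3, n4}| = 4.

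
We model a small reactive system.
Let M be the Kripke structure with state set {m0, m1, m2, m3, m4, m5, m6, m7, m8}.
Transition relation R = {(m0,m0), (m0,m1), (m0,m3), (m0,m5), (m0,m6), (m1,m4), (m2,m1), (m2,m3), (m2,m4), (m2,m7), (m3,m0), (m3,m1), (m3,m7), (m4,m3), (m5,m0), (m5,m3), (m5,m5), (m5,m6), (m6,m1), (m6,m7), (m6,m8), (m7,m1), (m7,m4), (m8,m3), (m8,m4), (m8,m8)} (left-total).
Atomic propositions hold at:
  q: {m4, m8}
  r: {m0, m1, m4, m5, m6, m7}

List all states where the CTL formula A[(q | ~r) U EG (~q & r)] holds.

{m0, m5}

Sat(~r) = {m2, m3, m8}
Sat(q | ~r) = {m2, m3, m4, m8}
Sat(~q) = {m0, m1, m2, m3, m5, m6, m7}
Sat(~q & r) = {m0, m1, m5, m6, m7}
EG (~q & r): greatest fixpoint, start Z0 = {m0, m1, m5, m6, m7}, keep only states in Sat with some successor in Z. Z1 = {m0, m5, m6, m7}; Z2 = {m0, m5, m6}; Z3 = {m0, m5}; fixed.
Sat(EG (~q & r)) = {m0, m5}
A[(q | ~r) U EG (~q & r)]: least fixpoint, start Z0 = Sat(EG (~q & r)) = {m0, m5}, add states in Sat(q | ~r) with every successor in Z. Already a fixed point.
Sat(A[(q | ~r) U EG (~q & r)]) = {m0, m5}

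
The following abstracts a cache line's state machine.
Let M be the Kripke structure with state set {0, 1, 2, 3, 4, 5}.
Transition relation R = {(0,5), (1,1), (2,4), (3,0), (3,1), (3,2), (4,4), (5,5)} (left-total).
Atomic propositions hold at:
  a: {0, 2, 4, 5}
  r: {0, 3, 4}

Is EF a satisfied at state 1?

EF a: least fixpoint, start Z0 = {0, 2, 4, 5}, add states with some successor in Z. Z1 = {0, 2, 3, 4, 5}; fixed.
Sat(EF a) = {0, 2, 3, 4, 5}
1 ∉ Sat(EF a) = {0, 2, 3, 4, 5}, so the formula does not hold at 1.

No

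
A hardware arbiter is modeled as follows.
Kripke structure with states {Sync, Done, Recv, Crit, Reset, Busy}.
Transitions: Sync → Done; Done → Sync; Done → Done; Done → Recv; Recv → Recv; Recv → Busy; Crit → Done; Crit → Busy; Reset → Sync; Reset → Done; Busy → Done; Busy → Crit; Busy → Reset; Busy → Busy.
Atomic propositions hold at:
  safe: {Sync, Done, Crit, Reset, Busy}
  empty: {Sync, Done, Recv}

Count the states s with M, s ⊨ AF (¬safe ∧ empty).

1

Sat(¬safe) = {Recv}
Sat(¬safe ∧ empty) = {Recv}
AF (¬safe ∧ empty): least fixpoint, start Z0 = {Recv}, add states with every successor in Z. Already a fixed point.
Sat(AF (¬safe ∧ empty)) = {Recv}
|Sat(AF (¬safe ∧ empty))| = |{Recv}| = 1.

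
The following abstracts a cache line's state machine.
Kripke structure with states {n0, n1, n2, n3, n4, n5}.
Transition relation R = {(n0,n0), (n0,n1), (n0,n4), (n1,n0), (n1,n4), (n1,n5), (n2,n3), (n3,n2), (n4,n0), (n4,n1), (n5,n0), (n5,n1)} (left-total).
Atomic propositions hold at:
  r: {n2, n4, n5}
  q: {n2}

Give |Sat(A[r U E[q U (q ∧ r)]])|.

1

Sat(q ∧ r) = {n2}
E[q U (q ∧ r)]: least fixpoint, start Z0 = Sat((q ∧ r)) = {n2}, add states in Sat(q) with some successor in Z. Already a fixed point.
Sat(E[q U (q ∧ r)]) = {n2}
A[r U E[q U (q ∧ r)]]: least fixpoint, start Z0 = Sat(E[q U (q ∧ r)]) = {n2}, add states in Sat(r) with every successor in Z. Already a fixed point.
Sat(A[r U E[q U (q ∧ r)]]) = {n2}
|Sat(A[r U E[q U (q ∧ r)]])| = |{n2}| = 1.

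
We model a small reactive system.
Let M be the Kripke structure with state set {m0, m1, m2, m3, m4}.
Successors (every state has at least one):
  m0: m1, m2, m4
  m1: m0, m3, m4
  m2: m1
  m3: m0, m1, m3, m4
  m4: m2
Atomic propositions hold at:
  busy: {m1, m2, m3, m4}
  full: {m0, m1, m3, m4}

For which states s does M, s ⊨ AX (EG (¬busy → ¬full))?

Sat(¬busy) = {m0}
Sat(¬full) = {m2}
Sat(¬busy → ¬full) = {m1, m2, m3, m4}
EG (¬busy → ¬full): greatest fixpoint, start Z0 = {m1, m2, m3, m4}, keep only states in Sat with some successor in Z. Already a fixed point.
Sat(EG (¬busy → ¬full)) = {m1, m2, m3, m4}
Sat(AX (EG (¬busy → ¬full))) = {s : every successor in {m1, m2, m3, m4}} = {m0, m2, m4}

{m0, m2, m4}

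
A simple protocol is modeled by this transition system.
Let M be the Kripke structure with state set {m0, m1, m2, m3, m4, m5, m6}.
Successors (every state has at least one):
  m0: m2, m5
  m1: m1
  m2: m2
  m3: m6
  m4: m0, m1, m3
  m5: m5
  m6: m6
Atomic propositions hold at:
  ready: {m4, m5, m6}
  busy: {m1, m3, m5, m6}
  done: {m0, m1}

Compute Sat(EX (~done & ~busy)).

Sat(~done) = {m2, m3, m4, m5, m6}
Sat(~busy) = {m0, m2, m4}
Sat(~done & ~busy) = {m2, m4}
Sat(EX (~done & ~busy)) = {s : some successor in {m2, m4}} = {m0, m2}

{m0, m2}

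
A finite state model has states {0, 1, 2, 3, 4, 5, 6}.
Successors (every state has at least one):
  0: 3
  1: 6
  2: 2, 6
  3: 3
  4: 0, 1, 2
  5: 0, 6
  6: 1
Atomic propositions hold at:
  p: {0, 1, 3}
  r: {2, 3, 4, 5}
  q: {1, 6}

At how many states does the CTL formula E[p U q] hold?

E[p U q]: least fixpoint, start Z0 = Sat(q) = {1, 6}, add states in Sat(p) with some successor in Z. Already a fixed point.
Sat(E[p U q]) = {1, 6}
|Sat(E[p U q])| = |{1, 6}| = 2.

2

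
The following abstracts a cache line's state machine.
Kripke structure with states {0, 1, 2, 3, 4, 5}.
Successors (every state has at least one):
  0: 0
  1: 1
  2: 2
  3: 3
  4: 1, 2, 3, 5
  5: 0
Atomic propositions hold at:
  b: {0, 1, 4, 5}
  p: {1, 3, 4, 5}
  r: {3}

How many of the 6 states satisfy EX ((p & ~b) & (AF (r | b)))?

Sat(~b) = {2, 3}
Sat(p & ~b) = {3}
Sat(r | b) = {0, 1, 3, 4, 5}
AF (r | b): least fixpoint, start Z0 = {0, 1, 3, 4, 5}, add states with every successor in Z. Already a fixed point.
Sat(AF (r | b)) = {0, 1, 3, 4, 5}
Sat((p & ~b) & (AF (r | b))) = {3}
Sat(EX ((p & ~b) & (AF (r | b)))) = {s : some successor in {3}} = {3, 4}
|Sat(EX ((p & ~b) & (AF (r | b))))| = |{3, 4}| = 2.

2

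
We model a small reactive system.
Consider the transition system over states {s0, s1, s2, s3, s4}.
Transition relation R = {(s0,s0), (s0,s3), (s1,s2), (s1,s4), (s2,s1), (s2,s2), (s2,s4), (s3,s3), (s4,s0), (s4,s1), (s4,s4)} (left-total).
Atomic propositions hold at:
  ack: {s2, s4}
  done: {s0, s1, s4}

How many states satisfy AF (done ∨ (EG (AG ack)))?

3

AG ack: greatest fixpoint, start Z0 = {s2, s4}, keep only states in Sat with every successor in Z. Z1 = ∅; fixed.
Sat(AG ack) = ∅
EG (AG ack): greatest fixpoint, start Z0 = ∅, keep only states in Sat with some successor in Z. Already a fixed point.
Sat(EG (AG ack)) = ∅
Sat(done ∨ (EG (AG ack))) = {s0, s1, s4}
AF (done ∨ (EG (AG ack))): least fixpoint, start Z0 = {s0, s1, s4}, add states with every successor in Z. Already a fixed point.
Sat(AF (done ∨ (EG (AG ack)))) = {s0, s1, s4}
|Sat(AF (done ∨ (EG (AG ack))))| = |{s0, s1, s4}| = 3.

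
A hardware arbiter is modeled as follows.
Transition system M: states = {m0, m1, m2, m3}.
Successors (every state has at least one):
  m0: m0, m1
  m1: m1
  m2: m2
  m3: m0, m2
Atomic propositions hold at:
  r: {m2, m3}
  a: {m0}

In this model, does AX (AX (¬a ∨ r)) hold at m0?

Sat(¬a) = {m1, m2, m3}
Sat(¬a ∨ r) = {m1, m2, m3}
Sat(AX (¬a ∨ r)) = {s : every successor in {m1, m2, m3}} = {m1, m2}
Sat(AX (AX (¬a ∨ r))) = {s : every successor in {m1, m2}} = {m1, m2}
m0 ∉ Sat(AX (AX (¬a ∨ r))) = {m1, m2}, so the formula does not hold at m0.

No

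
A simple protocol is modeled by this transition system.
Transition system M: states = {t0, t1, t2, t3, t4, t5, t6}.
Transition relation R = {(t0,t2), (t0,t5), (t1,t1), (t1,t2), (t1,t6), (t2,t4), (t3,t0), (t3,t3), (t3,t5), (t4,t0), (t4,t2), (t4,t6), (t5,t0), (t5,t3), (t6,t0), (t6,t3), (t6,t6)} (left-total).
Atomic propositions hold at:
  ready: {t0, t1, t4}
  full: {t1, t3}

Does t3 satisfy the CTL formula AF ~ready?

Sat(~ready) = {t2, t3, t5, t6}
AF ~ready: least fixpoint, start Z0 = {t2, t3, t5, t6}, add states with every successor in Z. Z1 = {t0, t2, t3, t5, t6}; Z2 = {t0, t2, t3, t4, t5, t6}; fixed.
Sat(AF ~ready) = {t0, t2, t3, t4, t5, t6}
t3 ∈ Sat(AF ~ready) = {t0, t2, t3, t4, t5, t6}, so the formula holds at t3.

Yes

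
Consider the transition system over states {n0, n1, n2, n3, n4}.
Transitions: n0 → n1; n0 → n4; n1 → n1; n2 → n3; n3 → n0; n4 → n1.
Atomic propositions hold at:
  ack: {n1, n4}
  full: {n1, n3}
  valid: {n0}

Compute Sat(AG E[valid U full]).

E[valid U full]: least fixpoint, start Z0 = Sat(full) = {n1, n3}, add states in Sat(valid) with some successor in Z. Z1 = {n0, n1, n3}; fixed.
Sat(E[valid U full]) = {n0, n1, n3}
AG E[valid U full]: greatest fixpoint, start Z0 = {n0, n1, n3}, keep only states in Sat with every successor in Z. Z1 = {n1, n3}; Z2 = {n1}; fixed.
Sat(AG E[valid U full]) = {n1}

{n1}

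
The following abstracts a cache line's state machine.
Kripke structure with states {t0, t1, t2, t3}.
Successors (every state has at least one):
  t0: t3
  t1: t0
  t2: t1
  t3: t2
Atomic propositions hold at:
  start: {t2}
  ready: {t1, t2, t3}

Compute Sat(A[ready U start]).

{t2, t3}

A[ready U start]: least fixpoint, start Z0 = Sat(start) = {t2}, add states in Sat(ready) with every successor in Z. Z1 = {t2, t3}; fixed.
Sat(A[ready U start]) = {t2, t3}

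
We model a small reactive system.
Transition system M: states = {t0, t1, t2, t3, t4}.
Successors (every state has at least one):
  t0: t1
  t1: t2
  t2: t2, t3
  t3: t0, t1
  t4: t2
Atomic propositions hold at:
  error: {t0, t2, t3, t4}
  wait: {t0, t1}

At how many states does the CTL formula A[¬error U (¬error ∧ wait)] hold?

Sat(¬error) = {t1}
Sat(¬error ∧ wait) = {t1}
A[¬error U (¬error ∧ wait)]: least fixpoint, start Z0 = Sat((¬error ∧ wait)) = {t1}, add states in Sat(¬error) with every successor in Z. Already a fixed point.
Sat(A[¬error U (¬error ∧ wait)]) = {t1}
|Sat(A[¬error U (¬error ∧ wait)])| = |{t1}| = 1.

1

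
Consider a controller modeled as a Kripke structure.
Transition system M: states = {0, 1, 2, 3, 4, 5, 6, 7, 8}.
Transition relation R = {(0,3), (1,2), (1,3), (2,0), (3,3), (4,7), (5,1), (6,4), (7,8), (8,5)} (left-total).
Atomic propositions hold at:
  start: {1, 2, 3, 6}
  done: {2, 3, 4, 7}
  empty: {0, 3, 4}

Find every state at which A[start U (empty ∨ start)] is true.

Sat(empty ∨ start) = {0, 1, 2, 3, 4, 6}
A[start U (empty ∨ start)]: least fixpoint, start Z0 = Sat((empty ∨ start)) = {0, 1, 2, 3, 4, 6}, add states in Sat(start) with every successor in Z. Already a fixed point.
Sat(A[start U (empty ∨ start)]) = {0, 1, 2, 3, 4, 6}

{0, 1, 2, 3, 4, 6}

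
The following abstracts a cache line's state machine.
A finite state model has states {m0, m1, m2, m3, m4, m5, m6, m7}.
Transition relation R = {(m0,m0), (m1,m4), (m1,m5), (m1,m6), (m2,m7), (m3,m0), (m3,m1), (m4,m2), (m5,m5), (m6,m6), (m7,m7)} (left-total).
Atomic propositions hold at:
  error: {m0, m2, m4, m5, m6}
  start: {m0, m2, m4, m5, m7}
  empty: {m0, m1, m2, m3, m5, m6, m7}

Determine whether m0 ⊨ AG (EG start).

EG start: greatest fixpoint, start Z0 = {m0, m2, m4, m5, m7}, keep only states in Sat with some successor in Z. Already a fixed point.
Sat(EG start) = {m0, m2, m4, m5, m7}
AG (EG start): greatest fixpoint, start Z0 = {m0, m2, m4, m5, m7}, keep only states in Sat with every successor in Z. Already a fixed point.
Sat(AG (EG start)) = {m0, m2, m4, m5, m7}
m0 ∈ Sat(AG (EG start)) = {m0, m2, m4, m5, m7}, so the formula holds at m0.

Yes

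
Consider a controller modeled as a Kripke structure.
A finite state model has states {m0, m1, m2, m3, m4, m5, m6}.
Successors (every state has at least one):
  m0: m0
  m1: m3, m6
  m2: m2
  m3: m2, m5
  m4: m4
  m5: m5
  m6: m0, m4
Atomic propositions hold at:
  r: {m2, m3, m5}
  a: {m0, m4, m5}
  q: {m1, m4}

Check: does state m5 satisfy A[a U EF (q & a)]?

Sat(q & a) = {m4}
EF (q & a): least fixpoint, start Z0 = {m4}, add states with some successor in Z. Z1 = {m4, m6}; Z2 = {m1, m4, m6}; fixed.
Sat(EF (q & a)) = {m1, m4, m6}
A[a U EF (q & a)]: least fixpoint, start Z0 = Sat(EF (q & a)) = {m1, m4, m6}, add states in Sat(a) with every successor in Z. Already a fixed point.
Sat(A[a U EF (q & a)]) = {m1, m4, m6}
m5 ∉ Sat(A[a U EF (q & a)]) = {m1, m4, m6}, so the formula does not hold at m5.

No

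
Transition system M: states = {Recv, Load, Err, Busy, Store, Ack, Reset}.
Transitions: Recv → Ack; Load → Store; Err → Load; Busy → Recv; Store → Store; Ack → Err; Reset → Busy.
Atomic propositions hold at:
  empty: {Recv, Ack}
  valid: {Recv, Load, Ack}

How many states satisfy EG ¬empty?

Sat(¬empty) = {Load, Err, Busy, Store, Reset}
EG ¬empty: greatest fixpoint, start Z0 = {Load, Err, Busy, Store, Reset}, keep only states in Sat with some successor in Z. Z1 = {Load, Err, Store, Reset}; Z2 = {Load, Err, Store}; fixed.
Sat(EG ¬empty) = {Load, Err, Store}
|Sat(EG ¬empty)| = |{Load, Err, Store}| = 3.

3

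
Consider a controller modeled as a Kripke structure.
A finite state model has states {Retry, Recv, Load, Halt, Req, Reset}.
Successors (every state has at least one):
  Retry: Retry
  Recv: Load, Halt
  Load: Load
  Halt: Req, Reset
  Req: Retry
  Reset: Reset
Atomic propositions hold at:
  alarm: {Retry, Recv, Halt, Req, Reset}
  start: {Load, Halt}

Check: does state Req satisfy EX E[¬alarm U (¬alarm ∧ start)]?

Sat(¬alarm) = {Load}
Sat(¬alarm ∧ start) = {Load}
E[¬alarm U (¬alarm ∧ start)]: least fixpoint, start Z0 = Sat((¬alarm ∧ start)) = {Load}, add states in Sat(¬alarm) with some successor in Z. Already a fixed point.
Sat(E[¬alarm U (¬alarm ∧ start)]) = {Load}
Sat(EX E[¬alarm U (¬alarm ∧ start)]) = {s : some successor in {Load}} = {Recv, Load}
Req ∉ Sat(EX E[¬alarm U (¬alarm ∧ start)]) = {Recv, Load}, so the formula does not hold at Req.

No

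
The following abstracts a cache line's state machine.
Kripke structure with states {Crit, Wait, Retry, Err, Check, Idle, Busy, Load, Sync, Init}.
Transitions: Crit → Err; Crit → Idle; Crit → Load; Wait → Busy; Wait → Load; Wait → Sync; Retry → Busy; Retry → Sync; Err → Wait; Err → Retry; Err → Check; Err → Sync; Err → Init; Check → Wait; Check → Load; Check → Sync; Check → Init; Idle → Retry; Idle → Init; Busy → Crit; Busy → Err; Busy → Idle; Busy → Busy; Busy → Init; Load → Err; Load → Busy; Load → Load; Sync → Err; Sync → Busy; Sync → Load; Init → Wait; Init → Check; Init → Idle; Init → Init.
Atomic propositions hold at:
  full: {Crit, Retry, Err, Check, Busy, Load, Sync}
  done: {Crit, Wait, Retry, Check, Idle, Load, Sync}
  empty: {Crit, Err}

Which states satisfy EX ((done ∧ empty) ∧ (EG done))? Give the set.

{Busy}

Sat(done ∧ empty) = {Crit}
EG done: greatest fixpoint, start Z0 = {Crit, Wait, Retry, Check, Idle, Load, Sync}, keep only states in Sat with some successor in Z. Already a fixed point.
Sat(EG done) = {Crit, Wait, Retry, Check, Idle, Load, Sync}
Sat((done ∧ empty) ∧ (EG done)) = {Crit}
Sat(EX ((done ∧ empty) ∧ (EG done))) = {s : some successor in {Crit}} = {Busy}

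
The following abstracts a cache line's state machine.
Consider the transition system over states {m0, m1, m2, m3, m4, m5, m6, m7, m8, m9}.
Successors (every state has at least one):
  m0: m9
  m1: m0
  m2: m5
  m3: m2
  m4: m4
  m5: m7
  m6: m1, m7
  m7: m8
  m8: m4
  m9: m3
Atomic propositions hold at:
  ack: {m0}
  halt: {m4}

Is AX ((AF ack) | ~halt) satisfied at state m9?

AF ack: least fixpoint, start Z0 = {m0}, add states with every successor in Z. Z1 = {m0, m1}; fixed.
Sat(AF ack) = {m0, m1}
Sat(~halt) = {m0, m1, m2, m3, m5, m6, m7, m8, m9}
Sat((AF ack) | ~halt) = {m0, m1, m2, m3, m5, m6, m7, m8, m9}
Sat(AX ((AF ack) | ~halt)) = {s : every successor in {m0, m1, m2, m3, m5, m6, m7, m8, m9}} = {m0, m1, m2, m3, m5, m6, m7, m9}
m9 ∈ Sat(AX ((AF ack) | ~halt)) = {m0, m1, m2, m3, m5, m6, m7, m9}, so the formula holds at m9.

Yes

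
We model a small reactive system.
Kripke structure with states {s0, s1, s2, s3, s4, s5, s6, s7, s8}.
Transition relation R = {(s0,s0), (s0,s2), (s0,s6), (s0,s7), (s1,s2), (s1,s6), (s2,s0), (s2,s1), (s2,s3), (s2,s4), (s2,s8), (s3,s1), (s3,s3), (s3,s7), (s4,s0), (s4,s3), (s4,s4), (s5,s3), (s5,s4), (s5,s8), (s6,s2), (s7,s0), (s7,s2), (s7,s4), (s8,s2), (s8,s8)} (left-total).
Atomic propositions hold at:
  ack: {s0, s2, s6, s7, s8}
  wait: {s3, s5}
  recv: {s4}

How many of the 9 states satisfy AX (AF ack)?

4

AF ack: least fixpoint, start Z0 = {s0, s2, s6, s7, s8}, add states with every successor in Z. Z1 = {s0, s1, s2, s6, s7, s8}; fixed.
Sat(AF ack) = {s0, s1, s2, s6, s7, s8}
Sat(AX (AF ack)) = {s : every successor in {s0, s1, s2, s6, s7, s8}} = {s0, s1, s6, s8}
|Sat(AX (AF ack))| = |{s0, s1, s6, s8}| = 4.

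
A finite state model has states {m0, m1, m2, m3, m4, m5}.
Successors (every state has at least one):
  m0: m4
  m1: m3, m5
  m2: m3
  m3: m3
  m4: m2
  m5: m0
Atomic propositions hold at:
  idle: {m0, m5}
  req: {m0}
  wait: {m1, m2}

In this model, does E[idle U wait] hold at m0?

No

E[idle U wait]: least fixpoint, start Z0 = Sat(wait) = {m1, m2}, add states in Sat(idle) with some successor in Z. Already a fixed point.
Sat(E[idle U wait]) = {m1, m2}
m0 ∉ Sat(E[idle U wait]) = {m1, m2}, so the formula does not hold at m0.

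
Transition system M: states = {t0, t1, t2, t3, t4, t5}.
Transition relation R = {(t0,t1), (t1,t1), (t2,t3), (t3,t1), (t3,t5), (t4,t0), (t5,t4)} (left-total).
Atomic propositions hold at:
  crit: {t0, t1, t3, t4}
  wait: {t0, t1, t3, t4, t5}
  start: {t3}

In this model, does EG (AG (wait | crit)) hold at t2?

Sat(wait | crit) = {t0, t1, t3, t4, t5}
AG (wait | crit): greatest fixpoint, start Z0 = {t0, t1, t3, t4, t5}, keep only states in Sat with every successor in Z. Already a fixed point.
Sat(AG (wait | crit)) = {t0, t1, t3, t4, t5}
EG (AG (wait | crit)): greatest fixpoint, start Z0 = {t0, t1, t3, t4, t5}, keep only states in Sat with some successor in Z. Already a fixed point.
Sat(EG (AG (wait | crit))) = {t0, t1, t3, t4, t5}
t2 ∉ Sat(EG (AG (wait | crit))) = {t0, t1, t3, t4, t5}, so the formula does not hold at t2.

No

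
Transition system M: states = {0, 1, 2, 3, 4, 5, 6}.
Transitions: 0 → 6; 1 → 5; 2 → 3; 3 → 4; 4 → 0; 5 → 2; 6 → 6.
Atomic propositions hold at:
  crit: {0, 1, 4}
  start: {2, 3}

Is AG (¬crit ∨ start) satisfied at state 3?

Sat(¬crit) = {2, 3, 5, 6}
Sat(¬crit ∨ start) = {2, 3, 5, 6}
AG (¬crit ∨ start): greatest fixpoint, start Z0 = {2, 3, 5, 6}, keep only states in Sat with every successor in Z. Z1 = {2, 5, 6}; Z2 = {5, 6}; Z3 = {6}; fixed.
Sat(AG (¬crit ∨ start)) = {6}
3 ∉ Sat(AG (¬crit ∨ start)) = {6}, so the formula does not hold at 3.

No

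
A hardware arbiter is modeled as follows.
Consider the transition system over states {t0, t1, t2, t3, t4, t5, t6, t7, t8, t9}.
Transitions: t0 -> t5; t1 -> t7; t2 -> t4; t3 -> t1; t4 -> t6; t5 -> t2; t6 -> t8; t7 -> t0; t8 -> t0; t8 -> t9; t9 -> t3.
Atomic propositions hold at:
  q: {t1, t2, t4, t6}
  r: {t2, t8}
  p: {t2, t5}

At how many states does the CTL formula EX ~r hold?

8

Sat(~r) = {t0, t1, t3, t4, t5, t6, t7, t9}
Sat(EX ~r) = {s : some successor in {t0, t1, t3, t4, t5, t6, t7, t9}} = {t0, t1, t2, t3, t4, t7, t8, t9}
|Sat(EX ~r)| = |{t0, t1, t2, t3, t4, t7, t8, t9}| = 8.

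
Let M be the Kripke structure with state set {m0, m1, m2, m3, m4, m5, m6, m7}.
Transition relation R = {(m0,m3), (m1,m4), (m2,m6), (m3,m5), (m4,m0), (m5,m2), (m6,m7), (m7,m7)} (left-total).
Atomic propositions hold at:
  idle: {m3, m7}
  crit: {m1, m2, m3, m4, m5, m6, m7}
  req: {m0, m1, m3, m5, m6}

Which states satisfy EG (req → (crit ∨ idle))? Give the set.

Sat(crit ∨ idle) = {m1, m2, m3, m4, m5, m6, m7}
Sat(req → (crit ∨ idle)) = {m1, m2, m3, m4, m5, m6, m7}
EG (req → (crit ∨ idle)): greatest fixpoint, start Z0 = {m1, m2, m3, m4, m5, m6, m7}, keep only states in Sat with some successor in Z. Z1 = {m1, m2, m3, m5, m6, m7}; Z2 = {m2, m3, m5, m6, m7}; fixed.
Sat(EG (req → (crit ∨ idle))) = {m2, m3, m5, m6, m7}

{m2, m3, m5, m6, m7}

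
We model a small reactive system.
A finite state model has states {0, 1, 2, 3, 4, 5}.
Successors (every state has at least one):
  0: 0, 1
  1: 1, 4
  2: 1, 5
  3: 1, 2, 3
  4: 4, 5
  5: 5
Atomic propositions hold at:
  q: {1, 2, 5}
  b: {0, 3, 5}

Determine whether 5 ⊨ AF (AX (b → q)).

Yes

Sat(b → q) = {1, 2, 4, 5}
Sat(AX (b → q)) = {s : every successor in {1, 2, 4, 5}} = {1, 2, 4, 5}
AF (AX (b → q)): least fixpoint, start Z0 = {1, 2, 4, 5}, add states with every successor in Z. Already a fixed point.
Sat(AF (AX (b → q))) = {1, 2, 4, 5}
5 ∈ Sat(AF (AX (b → q))) = {1, 2, 4, 5}, so the formula holds at 5.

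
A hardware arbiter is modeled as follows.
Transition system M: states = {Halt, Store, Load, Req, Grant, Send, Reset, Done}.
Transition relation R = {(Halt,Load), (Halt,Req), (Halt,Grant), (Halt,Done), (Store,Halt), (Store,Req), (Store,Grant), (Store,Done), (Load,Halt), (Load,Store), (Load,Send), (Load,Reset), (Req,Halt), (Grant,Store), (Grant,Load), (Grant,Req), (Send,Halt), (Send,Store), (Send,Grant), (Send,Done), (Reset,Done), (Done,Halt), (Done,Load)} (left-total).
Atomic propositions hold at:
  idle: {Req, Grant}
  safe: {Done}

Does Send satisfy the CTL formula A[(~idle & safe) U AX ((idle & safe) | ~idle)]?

No

Sat(~idle) = {Halt, Store, Load, Send, Reset, Done}
Sat(~idle & safe) = {Done}
Sat(idle & safe) = ∅
Sat((idle & safe) | ~idle) = {Halt, Store, Load, Send, Reset, Done}
Sat(AX ((idle & safe) | ~idle)) = {s : every successor in {Halt, Store, Load, Send, Reset, Done}} = {Load, Req, Reset, Done}
A[(~idle & safe) U AX ((idle & safe) | ~idle)]: least fixpoint, start Z0 = Sat(AX ((idle & safe) | ~idle)) = {Load, Req, Reset, Done}, add states in Sat(~idle & safe) with every successor in Z. Already a fixed point.
Sat(A[(~idle & safe) U AX ((idle & safe) | ~idle)]) = {Load, Req, Reset, Done}
Send ∉ Sat(A[(~idle & safe) U AX ((idle & safe) | ~idle)]) = {Load, Req, Reset, Done}, so the formula does not hold at Send.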